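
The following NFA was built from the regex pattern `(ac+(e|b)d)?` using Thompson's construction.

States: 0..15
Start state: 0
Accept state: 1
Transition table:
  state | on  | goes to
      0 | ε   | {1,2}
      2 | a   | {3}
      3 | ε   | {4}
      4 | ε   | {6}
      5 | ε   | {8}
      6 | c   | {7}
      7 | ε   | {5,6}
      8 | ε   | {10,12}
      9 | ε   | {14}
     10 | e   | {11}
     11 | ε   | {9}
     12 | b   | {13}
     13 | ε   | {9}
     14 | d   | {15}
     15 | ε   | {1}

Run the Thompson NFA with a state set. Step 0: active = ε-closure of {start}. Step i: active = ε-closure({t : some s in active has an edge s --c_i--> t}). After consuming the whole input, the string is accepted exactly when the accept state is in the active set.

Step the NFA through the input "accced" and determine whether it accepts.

start: ε-closure({0}) = {0,1,2}
'a' @ 1: {3,4,6}
'c' @ 2: {5,6,7,8,10,12}
'c' @ 3: {5,6,7,8,10,12}
'c' @ 4: {5,6,7,8,10,12}
'e' @ 5: {9,11,14}
'd' @ 6: {1,15}  ✓accept
end set {1,15} — state 1 in

Answer: ACCEPT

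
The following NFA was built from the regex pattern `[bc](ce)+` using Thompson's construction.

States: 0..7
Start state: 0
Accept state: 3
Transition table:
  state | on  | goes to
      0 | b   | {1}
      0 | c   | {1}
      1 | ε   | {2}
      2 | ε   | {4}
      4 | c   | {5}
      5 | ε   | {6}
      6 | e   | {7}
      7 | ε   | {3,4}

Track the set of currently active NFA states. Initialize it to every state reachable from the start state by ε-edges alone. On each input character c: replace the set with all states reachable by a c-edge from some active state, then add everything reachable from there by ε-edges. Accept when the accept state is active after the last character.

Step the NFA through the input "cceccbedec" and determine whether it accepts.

Answer: REJECT

Derivation:
S₀ = ε-closure({0}) = {0}
'c' @ 1: {1,2,4}
'c' @ 2: {5,6}
'e' @ 3: {3,4,7}  ✓accept
'c' @ 4: {5,6}
'c' @ 5: {}  — no active states
rest 'bedec' ignored (set empty)
final: {}; accept 3 not in set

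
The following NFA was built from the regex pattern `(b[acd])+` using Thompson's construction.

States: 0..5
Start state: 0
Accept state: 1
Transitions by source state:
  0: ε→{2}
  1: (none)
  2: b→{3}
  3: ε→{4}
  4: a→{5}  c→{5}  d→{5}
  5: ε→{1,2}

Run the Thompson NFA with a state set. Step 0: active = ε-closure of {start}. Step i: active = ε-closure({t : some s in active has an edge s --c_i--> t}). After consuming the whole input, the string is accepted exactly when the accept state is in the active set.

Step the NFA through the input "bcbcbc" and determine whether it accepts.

Answer: ACCEPT

Derivation:
initial (ε-close {0}): {0,2}
'b' @ 1: {3,4}
'c' @ 2: {1,2,5}  [accepting]
'b' @ 3: {3,4}
'c' @ 4: {1,2,5}  [accepting]
'b' @ 5: {3,4}
'c' @ 6: {1,2,5}  [accepting]
final: {1,2,5}; accept 1 in set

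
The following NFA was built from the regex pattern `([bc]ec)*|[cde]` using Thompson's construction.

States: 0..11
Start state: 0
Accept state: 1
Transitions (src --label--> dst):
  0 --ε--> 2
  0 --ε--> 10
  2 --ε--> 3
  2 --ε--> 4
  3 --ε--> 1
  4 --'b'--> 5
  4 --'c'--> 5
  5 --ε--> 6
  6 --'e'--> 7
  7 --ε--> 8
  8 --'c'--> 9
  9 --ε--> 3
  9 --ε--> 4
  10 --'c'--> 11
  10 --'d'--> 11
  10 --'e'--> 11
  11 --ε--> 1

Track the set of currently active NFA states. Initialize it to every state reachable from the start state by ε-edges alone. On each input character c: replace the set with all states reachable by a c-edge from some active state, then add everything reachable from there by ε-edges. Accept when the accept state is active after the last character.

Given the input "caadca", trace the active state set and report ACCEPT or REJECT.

Answer: REJECT

Derivation:
initial (ε-close {0}): {0,1,2,3,4,10}
'c' @ 1: {1,5,6,11}  ✓accept
'a' @ 2: {}  — dead — no transitions
rest 'adca' ignored (set empty)
final: {}; accept 1 not in set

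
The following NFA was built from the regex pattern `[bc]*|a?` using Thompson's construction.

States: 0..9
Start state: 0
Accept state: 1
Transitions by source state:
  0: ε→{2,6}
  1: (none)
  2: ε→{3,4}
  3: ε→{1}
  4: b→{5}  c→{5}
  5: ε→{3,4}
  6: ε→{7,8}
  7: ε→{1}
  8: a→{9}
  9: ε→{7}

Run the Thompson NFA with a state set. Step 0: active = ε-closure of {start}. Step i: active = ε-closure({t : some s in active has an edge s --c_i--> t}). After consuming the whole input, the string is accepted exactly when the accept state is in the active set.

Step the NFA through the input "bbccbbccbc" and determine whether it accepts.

start: ε-closure({0}) = {0,1,2,3,4,6,7,8}
'b' @ 1: {1,3,4,5}  (accept∈set)
'b' @ 2: {1,3,4,5}  (accept∈set)
'c' @ 3: {1,3,4,5}  (accept∈set)
'c' @ 4: {1,3,4,5}  (accept∈set)
'b' @ 5: {1,3,4,5}  (accept∈set)
'b' @ 6: {1,3,4,5}  (accept∈set)
'c' @ 7: {1,3,4,5}  (accept∈set)
'c' @ 8: {1,3,4,5}  (accept∈set)
'b' @ 9: {1,3,4,5}  (accept∈set)
'c' @ 10: {1,3,4,5}  (accept∈set)
end set {1,3,4,5} — state 1 in

Answer: ACCEPT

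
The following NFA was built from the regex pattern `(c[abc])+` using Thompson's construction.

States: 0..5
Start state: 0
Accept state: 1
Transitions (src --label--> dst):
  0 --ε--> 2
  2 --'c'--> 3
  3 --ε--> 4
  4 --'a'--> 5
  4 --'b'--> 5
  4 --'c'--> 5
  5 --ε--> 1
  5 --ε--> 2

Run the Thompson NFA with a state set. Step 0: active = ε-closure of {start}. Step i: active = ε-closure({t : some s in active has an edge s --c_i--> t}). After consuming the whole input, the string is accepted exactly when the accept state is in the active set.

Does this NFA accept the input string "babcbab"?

Answer: REJECT

Derivation:
start: ε-closure({0}) = {0,2}
'b' @ 1: {}  — dead — no transitions
rest 'abcbab' ignored (set empty)
final: {}; accept 1 not in set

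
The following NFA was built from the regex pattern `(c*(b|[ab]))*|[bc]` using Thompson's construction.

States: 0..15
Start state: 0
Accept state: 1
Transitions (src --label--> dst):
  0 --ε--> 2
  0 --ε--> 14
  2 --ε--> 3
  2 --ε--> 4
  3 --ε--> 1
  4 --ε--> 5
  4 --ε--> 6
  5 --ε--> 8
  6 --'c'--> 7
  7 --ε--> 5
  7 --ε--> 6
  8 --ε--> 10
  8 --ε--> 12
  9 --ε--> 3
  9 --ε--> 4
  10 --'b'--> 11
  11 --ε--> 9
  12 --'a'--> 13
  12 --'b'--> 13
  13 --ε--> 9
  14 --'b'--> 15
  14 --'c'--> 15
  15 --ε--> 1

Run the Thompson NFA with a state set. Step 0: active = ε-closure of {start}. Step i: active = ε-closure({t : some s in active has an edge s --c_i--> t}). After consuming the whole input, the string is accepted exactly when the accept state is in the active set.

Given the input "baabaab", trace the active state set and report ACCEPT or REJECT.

Answer: ACCEPT

Trace:
S₀ = ε-closure({0}) = {0,1,2,3,4,5,6,8,10,12,14}
'b' @ 1: {1,3,4,5,6,8,9,10,11,12,13,15}  ✓accept
'a' @ 2: {1,3,4,5,6,8,9,10,12,13}  ✓accept
'a' @ 3: {1,3,4,5,6,8,9,10,12,13}  ✓accept
'b' @ 4: {1,3,4,5,6,8,9,10,11,12,13}  ✓accept
'a' @ 5: {1,3,4,5,6,8,9,10,12,13}  ✓accept
'a' @ 6: {1,3,4,5,6,8,9,10,12,13}  ✓accept
'b' @ 7: {1,3,4,5,6,8,9,10,11,12,13}  ✓accept
after full input: {1,3,4,5,6,8,9,10,11,12,13}  (accept=1 in)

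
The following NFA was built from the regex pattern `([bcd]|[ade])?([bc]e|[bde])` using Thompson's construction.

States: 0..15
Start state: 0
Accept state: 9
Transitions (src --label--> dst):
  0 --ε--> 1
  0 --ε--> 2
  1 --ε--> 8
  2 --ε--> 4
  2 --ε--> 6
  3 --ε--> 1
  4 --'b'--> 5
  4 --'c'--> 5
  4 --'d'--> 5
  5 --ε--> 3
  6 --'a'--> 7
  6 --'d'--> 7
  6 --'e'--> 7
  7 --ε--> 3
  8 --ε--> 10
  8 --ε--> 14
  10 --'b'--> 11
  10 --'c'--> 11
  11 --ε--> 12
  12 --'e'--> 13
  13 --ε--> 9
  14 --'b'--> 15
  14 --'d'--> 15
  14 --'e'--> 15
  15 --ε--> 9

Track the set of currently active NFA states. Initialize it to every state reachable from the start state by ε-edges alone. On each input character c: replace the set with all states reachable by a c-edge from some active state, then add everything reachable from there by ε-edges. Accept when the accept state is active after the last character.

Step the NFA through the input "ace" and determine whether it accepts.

Answer: ACCEPT

Trace:
S₀ = ε-closure({0}) = {0,1,2,4,6,8,10,14}
'a' @ 1: {1,3,7,8,10,14}
'c' @ 2: {11,12}
'e' @ 3: {9,13}  [accepting]
final: {9,13}; accept 9 in set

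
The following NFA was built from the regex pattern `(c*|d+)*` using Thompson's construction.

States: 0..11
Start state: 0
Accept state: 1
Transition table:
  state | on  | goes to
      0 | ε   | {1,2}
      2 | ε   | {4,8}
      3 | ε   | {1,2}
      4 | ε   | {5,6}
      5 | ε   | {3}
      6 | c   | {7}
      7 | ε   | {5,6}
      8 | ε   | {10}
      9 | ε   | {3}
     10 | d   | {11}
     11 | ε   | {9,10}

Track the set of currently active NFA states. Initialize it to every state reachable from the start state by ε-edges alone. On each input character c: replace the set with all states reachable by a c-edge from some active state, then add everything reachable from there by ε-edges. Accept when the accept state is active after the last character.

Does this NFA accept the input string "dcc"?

Answer: ACCEPT

Trace:
S₀ = ε-closure({0}) = {0,1,2,3,4,5,6,8,10}
'd' @ 1: {1,2,3,4,5,6,8,9,10,11}  (accept∈set)
'c' @ 2: {1,2,3,4,5,6,7,8,10}  (accept∈set)
'c' @ 3: {1,2,3,4,5,6,7,8,10}  (accept∈set)
after full input: {1,2,3,4,5,6,7,8,10}  (accept=1 in)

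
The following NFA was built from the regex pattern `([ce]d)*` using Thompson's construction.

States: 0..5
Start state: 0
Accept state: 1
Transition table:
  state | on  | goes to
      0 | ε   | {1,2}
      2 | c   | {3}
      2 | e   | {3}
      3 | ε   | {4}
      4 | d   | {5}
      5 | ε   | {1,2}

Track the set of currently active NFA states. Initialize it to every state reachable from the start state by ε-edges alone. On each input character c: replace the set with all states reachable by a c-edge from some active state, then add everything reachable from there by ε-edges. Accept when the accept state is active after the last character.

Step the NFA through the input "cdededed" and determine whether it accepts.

Answer: ACCEPT

Steps:
start: ε-closure({0}) = {0,1,2}
'c' @ 1: {3,4}
'd' @ 2: {1,2,5}  ✓accept
'e' @ 3: {3,4}
'd' @ 4: {1,2,5}  ✓accept
'e' @ 5: {3,4}
'd' @ 6: {1,2,5}  ✓accept
'e' @ 7: {3,4}
'd' @ 8: {1,2,5}  ✓accept
end set {1,2,5} — state 1 in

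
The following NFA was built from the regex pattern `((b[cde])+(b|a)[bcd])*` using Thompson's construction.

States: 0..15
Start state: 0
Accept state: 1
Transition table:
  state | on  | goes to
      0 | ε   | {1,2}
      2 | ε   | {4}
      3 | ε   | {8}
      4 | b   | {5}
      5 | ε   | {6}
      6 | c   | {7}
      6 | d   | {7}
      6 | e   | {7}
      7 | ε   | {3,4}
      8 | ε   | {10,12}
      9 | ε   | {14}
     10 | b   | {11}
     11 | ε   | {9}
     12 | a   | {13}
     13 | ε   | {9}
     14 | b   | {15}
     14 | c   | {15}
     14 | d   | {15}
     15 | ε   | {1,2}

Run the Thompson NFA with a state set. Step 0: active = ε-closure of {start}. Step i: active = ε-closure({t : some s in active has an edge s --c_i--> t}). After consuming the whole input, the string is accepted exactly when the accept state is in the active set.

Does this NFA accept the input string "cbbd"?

start: ε-closure({0}) = {0,1,2,4}
'c' @ 1: {}  — no active states
rest 'bbd' ignored (set empty)
end set {} — state 1 not in

Answer: REJECT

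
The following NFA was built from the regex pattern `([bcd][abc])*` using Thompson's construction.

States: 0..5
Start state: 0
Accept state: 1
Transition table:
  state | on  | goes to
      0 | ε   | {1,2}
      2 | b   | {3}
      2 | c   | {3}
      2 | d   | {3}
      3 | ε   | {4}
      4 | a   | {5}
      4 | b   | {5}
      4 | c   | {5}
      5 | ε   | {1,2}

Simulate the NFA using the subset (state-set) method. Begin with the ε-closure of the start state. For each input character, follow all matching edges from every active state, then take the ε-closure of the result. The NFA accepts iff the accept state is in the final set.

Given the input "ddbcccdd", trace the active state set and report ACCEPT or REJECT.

Answer: REJECT

Steps:
start: ε-closure({0}) = {0,1,2}
'd' @ 1: {3,4}
'd' @ 2: {}  — state set empty
rest 'bcccdd' ignored (set empty)
after full input: {}  (accept=1 not in)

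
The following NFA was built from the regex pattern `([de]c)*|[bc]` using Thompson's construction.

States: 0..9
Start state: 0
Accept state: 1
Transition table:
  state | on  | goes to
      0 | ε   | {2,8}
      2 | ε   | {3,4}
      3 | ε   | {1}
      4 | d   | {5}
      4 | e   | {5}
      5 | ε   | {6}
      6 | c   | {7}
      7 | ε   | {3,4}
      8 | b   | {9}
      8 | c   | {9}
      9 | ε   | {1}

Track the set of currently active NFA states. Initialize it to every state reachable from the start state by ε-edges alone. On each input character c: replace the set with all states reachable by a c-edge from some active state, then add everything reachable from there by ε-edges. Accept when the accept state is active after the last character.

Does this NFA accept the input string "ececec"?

S₀ = ε-closure({0}) = {0,1,2,3,4,8}
'e' @ 1: {5,6}
'c' @ 2: {1,3,4,7}  (accept∈set)
'e' @ 3: {5,6}
'c' @ 4: {1,3,4,7}  (accept∈set)
'e' @ 5: {5,6}
'c' @ 6: {1,3,4,7}  (accept∈set)
final: {1,3,4,7}; accept 1 in set

Answer: ACCEPT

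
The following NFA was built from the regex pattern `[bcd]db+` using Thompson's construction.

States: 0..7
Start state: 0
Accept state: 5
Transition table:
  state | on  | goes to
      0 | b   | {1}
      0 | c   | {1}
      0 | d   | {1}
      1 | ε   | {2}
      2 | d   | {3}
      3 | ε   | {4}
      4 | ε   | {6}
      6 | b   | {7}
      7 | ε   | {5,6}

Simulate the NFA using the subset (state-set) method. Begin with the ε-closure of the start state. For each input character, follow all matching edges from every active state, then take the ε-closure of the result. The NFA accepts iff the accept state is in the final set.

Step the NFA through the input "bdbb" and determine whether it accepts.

S₀ = ε-closure({0}) = {0}
'b' @ 1: {1,2}
'd' @ 2: {3,4,6}
'b' @ 3: {5,6,7}  ✓accept
'b' @ 4: {5,6,7}  ✓accept
final: {5,6,7}; accept 5 in set

Answer: ACCEPT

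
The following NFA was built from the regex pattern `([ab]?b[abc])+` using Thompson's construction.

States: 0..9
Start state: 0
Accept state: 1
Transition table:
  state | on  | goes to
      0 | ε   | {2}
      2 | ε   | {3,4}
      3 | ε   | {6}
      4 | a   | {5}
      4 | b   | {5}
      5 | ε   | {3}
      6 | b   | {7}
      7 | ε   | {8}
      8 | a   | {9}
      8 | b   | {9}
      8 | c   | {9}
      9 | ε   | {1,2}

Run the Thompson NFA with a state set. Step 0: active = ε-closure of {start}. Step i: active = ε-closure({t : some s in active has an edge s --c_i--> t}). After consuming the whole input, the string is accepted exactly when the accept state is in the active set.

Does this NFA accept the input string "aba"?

start: ε-closure({0}) = {0,2,3,4,6}
'a' @ 1: {3,5,6}
'b' @ 2: {7,8}
'a' @ 3: {1,2,3,4,6,9}  ✓accept
after full input: {1,2,3,4,6,9}  (accept=1 in)

Answer: ACCEPT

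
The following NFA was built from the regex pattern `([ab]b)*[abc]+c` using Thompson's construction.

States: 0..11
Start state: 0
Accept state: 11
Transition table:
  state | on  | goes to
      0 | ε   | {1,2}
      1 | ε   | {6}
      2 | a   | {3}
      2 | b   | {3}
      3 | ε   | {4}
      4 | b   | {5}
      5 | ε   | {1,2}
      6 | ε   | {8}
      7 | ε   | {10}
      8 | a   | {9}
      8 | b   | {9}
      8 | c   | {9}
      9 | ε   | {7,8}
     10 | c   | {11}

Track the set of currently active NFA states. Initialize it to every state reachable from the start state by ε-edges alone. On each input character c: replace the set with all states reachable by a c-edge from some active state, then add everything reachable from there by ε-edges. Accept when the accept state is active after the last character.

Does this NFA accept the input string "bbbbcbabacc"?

start: ε-closure({0}) = {0,1,2,6,8}
'b' @ 1: {3,4,7,8,9,10}
'b' @ 2: {1,2,5,6,7,8,9,10}
'b' @ 3: {3,4,7,8,9,10}
'b' @ 4: {1,2,5,6,7,8,9,10}
'c' @ 5: {7,8,9,10,11}  (accept∈set)
'b' @ 6: {7,8,9,10}
'a' @ 7: {7,8,9,10}
'b' @ 8: {7,8,9,10}
'a' @ 9: {7,8,9,10}
'c' @ 10: {7,8,9,10,11}  (accept∈set)
'c' @ 11: {7,8,9,10,11}  (accept∈set)
end set {7,8,9,10,11} — state 11 in

Answer: ACCEPT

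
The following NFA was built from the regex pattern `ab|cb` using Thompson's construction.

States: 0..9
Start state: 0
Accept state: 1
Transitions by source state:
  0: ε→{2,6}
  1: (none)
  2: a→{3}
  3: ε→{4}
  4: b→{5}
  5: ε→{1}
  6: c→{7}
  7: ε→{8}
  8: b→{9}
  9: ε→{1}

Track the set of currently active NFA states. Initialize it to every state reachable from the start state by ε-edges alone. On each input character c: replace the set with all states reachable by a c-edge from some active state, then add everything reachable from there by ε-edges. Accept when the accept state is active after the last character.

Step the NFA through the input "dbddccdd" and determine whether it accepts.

Answer: REJECT

Trace:
S₀ = ε-closure({0}) = {0,2,6}
'd' @ 1: {}  — dead — no transitions
rest 'bddccdd' ignored (set empty)
final: {}; accept 1 not in set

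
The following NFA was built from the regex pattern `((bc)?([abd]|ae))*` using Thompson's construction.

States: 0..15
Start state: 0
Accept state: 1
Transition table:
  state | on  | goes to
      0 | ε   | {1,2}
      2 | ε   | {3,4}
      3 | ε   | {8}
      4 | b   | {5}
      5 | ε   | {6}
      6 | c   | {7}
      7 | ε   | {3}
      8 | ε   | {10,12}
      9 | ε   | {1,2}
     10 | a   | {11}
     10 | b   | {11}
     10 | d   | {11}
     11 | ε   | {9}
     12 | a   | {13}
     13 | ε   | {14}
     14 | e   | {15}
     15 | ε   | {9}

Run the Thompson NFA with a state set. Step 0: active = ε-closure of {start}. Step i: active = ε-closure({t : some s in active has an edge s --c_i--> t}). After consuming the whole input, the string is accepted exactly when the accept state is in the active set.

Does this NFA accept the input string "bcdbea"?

Answer: REJECT

Trace:
S₀ = ε-closure({0}) = {0,1,2,3,4,8,10,12}
'b' @ 1: {1,2,3,4,5,6,8,9,10,11,12}  ✓accept
'c' @ 2: {3,7,8,10,12}
'd' @ 3: {1,2,3,4,8,9,10,11,12}  ✓accept
'b' @ 4: {1,2,3,4,5,6,8,9,10,11,12}  ✓accept
'e' @ 5: {}  — dead — no transitions
rest 'a' ignored (set empty)
after full input: {}  (accept=1 not in)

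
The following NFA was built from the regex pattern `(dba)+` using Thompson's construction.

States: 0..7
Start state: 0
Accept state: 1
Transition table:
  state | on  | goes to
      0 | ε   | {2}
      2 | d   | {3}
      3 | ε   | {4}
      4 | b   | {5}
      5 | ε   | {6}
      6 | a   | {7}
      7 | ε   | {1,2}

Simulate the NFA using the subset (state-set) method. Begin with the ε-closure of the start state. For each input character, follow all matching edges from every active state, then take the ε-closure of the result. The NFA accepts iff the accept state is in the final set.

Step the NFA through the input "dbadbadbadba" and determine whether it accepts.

Answer: ACCEPT

Steps:
initial (ε-close {0}): {0,2}
'd' @ 1: {3,4}
'b' @ 2: {5,6}
'a' @ 3: {1,2,7}  [accepting]
'd' @ 4: {3,4}
'b' @ 5: {5,6}
'a' @ 6: {1,2,7}  [accepting]
'd' @ 7: {3,4}
'b' @ 8: {5,6}
'a' @ 9: {1,2,7}  [accepting]
'd' @ 10: {3,4}
'b' @ 11: {5,6}
'a' @ 12: {1,2,7}  [accepting]
final: {1,2,7}; accept 1 in set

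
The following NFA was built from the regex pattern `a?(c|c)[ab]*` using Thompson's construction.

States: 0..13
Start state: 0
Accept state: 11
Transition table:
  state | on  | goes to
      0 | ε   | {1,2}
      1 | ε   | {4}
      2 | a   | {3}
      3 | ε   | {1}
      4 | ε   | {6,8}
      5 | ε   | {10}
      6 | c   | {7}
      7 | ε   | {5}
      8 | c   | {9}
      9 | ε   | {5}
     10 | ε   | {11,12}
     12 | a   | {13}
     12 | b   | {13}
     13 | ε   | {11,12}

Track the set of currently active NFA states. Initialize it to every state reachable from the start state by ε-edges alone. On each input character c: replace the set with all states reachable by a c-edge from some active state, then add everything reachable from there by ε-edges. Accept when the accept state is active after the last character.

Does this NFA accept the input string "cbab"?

initial (ε-close {0}): {0,1,2,4,6,8}
'c' @ 1: {5,7,9,10,11,12}  ✓accept
'b' @ 2: {11,12,13}  ✓accept
'a' @ 3: {11,12,13}  ✓accept
'b' @ 4: {11,12,13}  ✓accept
end set {11,12,13} — state 11 in

Answer: ACCEPT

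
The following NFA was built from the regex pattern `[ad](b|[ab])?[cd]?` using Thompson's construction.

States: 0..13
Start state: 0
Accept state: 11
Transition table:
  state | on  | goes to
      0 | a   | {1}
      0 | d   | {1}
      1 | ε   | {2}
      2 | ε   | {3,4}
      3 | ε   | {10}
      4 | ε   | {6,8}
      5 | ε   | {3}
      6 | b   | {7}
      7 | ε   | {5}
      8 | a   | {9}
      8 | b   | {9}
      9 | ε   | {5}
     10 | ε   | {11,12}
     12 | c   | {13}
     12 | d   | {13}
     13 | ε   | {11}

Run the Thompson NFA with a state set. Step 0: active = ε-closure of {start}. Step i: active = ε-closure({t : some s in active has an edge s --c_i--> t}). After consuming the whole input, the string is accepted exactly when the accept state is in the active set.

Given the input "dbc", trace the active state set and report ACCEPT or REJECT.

S₀ = ε-closure({0}) = {0}
'd' @ 1: {1,2,3,4,6,8,10,11,12}  [accepting]
'b' @ 2: {3,5,7,9,10,11,12}  [accepting]
'c' @ 3: {11,13}  [accepting]
final: {11,13}; accept 11 in set

Answer: ACCEPT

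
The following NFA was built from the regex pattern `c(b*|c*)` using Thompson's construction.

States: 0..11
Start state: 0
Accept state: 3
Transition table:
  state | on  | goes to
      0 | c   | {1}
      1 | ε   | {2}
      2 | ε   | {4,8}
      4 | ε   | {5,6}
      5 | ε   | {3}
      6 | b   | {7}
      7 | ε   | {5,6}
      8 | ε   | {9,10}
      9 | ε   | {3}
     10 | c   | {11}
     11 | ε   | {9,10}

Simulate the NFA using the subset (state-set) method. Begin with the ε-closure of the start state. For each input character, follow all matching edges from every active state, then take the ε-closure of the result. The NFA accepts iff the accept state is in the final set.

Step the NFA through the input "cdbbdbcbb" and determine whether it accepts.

Answer: REJECT

Steps:
S₀ = ε-closure({0}) = {0}
'c' @ 1: {1,2,3,4,5,6,8,9,10}  ✓accept
'd' @ 2: {}  — state set empty
rest 'bbdbcbb' ignored (set empty)
final: {}; accept 3 not in set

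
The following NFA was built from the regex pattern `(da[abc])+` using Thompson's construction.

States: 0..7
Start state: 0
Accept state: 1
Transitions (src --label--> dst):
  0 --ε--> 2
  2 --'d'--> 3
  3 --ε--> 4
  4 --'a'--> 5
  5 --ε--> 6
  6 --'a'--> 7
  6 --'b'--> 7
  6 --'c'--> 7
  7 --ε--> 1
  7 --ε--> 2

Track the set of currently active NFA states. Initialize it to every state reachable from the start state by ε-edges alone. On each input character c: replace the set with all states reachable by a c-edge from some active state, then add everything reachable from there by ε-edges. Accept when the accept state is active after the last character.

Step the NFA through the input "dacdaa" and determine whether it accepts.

Answer: ACCEPT

Steps:
S₀ = ε-closure({0}) = {0,2}
'd' @ 1: {3,4}
'a' @ 2: {5,6}
'c' @ 3: {1,2,7}  [accepting]
'd' @ 4: {3,4}
'a' @ 5: {5,6}
'a' @ 6: {1,2,7}  [accepting]
after full input: {1,2,7}  (accept=1 in)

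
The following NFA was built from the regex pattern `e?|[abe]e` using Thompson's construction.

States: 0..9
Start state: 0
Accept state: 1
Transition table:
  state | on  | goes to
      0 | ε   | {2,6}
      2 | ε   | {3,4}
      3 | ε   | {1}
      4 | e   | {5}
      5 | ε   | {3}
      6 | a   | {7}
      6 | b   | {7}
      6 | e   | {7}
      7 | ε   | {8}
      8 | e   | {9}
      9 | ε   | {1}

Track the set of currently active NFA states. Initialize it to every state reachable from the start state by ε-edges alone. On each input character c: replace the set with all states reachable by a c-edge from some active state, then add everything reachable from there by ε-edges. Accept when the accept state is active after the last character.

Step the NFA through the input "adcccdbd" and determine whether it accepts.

initial (ε-close {0}): {0,1,2,3,4,6}
'a' @ 1: {7,8}
'd' @ 2: {}  — no active states
rest 'cccdbd' ignored (set empty)
final: {}; accept 1 not in set

Answer: REJECT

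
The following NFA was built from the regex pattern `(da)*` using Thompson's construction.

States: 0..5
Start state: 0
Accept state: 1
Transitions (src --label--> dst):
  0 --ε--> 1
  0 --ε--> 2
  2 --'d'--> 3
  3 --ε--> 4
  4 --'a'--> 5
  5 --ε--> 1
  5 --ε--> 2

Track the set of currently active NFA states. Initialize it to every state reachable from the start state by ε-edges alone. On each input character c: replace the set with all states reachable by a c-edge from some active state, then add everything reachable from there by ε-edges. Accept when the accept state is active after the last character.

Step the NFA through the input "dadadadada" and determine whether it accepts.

initial (ε-close {0}): {0,1,2}
'd' @ 1: {3,4}
'a' @ 2: {1,2,5}  [accepting]
'd' @ 3: {3,4}
'a' @ 4: {1,2,5}  [accepting]
'd' @ 5: {3,4}
'a' @ 6: {1,2,5}  [accepting]
'd' @ 7: {3,4}
'a' @ 8: {1,2,5}  [accepting]
'd' @ 9: {3,4}
'a' @ 10: {1,2,5}  [accepting]
after full input: {1,2,5}  (accept=1 in)

Answer: ACCEPT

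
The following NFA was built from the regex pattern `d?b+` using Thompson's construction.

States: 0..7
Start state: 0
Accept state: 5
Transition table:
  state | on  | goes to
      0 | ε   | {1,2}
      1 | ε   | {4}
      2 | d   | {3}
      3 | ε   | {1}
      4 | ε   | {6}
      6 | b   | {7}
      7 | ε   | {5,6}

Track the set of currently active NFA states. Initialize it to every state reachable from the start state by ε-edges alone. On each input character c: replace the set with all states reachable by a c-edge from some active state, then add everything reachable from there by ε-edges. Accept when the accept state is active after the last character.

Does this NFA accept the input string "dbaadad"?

start: ε-closure({0}) = {0,1,2,4,6}
'd' @ 1: {1,3,4,6}
'b' @ 2: {5,6,7}  (accept∈set)
'a' @ 3: {}  — dead — no transitions
rest 'adad' ignored (set empty)
end set {} — state 5 not in

Answer: REJECT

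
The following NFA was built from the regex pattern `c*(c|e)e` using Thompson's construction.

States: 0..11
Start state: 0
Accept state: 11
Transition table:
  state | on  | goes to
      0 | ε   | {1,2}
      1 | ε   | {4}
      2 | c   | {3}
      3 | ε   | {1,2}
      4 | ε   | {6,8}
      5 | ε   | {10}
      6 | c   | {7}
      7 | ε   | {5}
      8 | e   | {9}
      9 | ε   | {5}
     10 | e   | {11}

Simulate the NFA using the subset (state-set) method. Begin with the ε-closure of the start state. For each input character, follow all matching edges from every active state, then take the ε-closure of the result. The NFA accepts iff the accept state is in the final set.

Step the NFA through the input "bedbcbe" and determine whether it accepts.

start: ε-closure({0}) = {0,1,2,4,6,8}
'b' @ 1: {}  — no active states
rest 'edbcbe' ignored (set empty)
final: {}; accept 11 not in set

Answer: REJECT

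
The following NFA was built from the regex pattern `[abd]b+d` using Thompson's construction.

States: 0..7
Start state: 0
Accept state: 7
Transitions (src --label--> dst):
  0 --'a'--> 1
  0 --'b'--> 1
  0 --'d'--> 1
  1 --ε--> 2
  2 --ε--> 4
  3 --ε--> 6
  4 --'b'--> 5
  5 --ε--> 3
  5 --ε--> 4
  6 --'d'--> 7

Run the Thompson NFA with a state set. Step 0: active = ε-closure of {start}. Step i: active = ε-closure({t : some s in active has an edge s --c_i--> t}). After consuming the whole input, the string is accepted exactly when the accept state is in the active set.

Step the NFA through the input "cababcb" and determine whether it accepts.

start: ε-closure({0}) = {0}
'c' @ 1: {}  — dead — no transitions
rest 'ababcb' ignored (set empty)
after full input: {}  (accept=7 not in)

Answer: REJECT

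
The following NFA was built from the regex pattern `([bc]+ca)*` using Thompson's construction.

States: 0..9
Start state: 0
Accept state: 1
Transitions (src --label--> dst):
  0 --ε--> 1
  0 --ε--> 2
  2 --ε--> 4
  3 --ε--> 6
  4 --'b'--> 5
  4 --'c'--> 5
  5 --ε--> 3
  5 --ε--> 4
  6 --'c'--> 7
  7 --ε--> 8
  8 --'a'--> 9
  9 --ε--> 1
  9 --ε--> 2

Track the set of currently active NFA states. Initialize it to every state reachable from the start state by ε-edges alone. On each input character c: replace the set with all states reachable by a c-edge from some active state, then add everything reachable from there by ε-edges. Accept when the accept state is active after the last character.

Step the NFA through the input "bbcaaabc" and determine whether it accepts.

initial (ε-close {0}): {0,1,2,4}
'b' @ 1: {3,4,5,6}
'b' @ 2: {3,4,5,6}
'c' @ 3: {3,4,5,6,7,8}
'a' @ 4: {1,2,4,9}  (accept∈set)
'a' @ 5: {}  — dead — no transitions
rest 'abc' ignored (set empty)
after full input: {}  (accept=1 not in)

Answer: REJECT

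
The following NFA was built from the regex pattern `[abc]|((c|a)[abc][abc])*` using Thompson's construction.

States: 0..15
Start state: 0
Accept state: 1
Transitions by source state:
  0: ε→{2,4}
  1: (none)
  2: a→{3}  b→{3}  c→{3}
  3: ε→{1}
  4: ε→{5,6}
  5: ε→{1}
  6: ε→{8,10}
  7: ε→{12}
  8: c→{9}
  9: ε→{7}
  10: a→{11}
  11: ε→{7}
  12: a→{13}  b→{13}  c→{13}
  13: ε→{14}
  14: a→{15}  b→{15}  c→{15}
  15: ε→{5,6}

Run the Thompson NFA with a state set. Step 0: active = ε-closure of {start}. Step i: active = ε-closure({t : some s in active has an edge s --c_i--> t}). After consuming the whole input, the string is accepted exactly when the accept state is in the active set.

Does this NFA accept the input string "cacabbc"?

Answer: REJECT

Trace:
start: ε-closure({0}) = {0,1,2,4,5,6,8,10}
'c' @ 1: {1,3,7,9,12}  [accepting]
'a' @ 2: {13,14}
'c' @ 3: {1,5,6,8,10,15}  [accepting]
'a' @ 4: {7,11,12}
'b' @ 5: {13,14}
'b' @ 6: {1,5,6,8,10,15}  [accepting]
'c' @ 7: {7,9,12}
end set {7,9,12} — state 1 not in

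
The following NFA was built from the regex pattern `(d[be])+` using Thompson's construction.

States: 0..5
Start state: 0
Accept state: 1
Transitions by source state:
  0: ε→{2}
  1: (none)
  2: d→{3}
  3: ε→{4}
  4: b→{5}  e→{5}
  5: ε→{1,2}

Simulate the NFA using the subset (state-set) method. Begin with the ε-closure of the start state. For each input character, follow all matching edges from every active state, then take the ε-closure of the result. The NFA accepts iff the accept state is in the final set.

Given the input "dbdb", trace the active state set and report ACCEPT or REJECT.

Answer: ACCEPT

Trace:
initial (ε-close {0}): {0,2}
'd' @ 1: {3,4}
'b' @ 2: {1,2,5}  (accept∈set)
'd' @ 3: {3,4}
'b' @ 4: {1,2,5}  (accept∈set)
after full input: {1,2,5}  (accept=1 in)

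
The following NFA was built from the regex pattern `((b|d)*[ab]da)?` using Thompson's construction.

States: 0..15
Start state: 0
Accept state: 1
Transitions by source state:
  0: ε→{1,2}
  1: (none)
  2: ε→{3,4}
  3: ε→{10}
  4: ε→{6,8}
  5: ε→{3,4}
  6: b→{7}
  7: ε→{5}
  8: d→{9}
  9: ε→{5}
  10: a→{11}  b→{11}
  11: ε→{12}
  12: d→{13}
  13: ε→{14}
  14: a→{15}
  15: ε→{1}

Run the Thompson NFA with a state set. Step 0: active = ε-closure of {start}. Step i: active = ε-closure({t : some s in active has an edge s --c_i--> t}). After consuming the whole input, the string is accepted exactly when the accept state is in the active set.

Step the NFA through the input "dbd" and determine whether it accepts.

start: ε-closure({0}) = {0,1,2,3,4,6,8,10}
'd' @ 1: {3,4,5,6,8,9,10}
'b' @ 2: {3,4,5,6,7,8,10,11,12}
'd' @ 3: {3,4,5,6,8,9,10,13,14}
after full input: {3,4,5,6,8,9,10,13,14}  (accept=1 not in)

Answer: REJECT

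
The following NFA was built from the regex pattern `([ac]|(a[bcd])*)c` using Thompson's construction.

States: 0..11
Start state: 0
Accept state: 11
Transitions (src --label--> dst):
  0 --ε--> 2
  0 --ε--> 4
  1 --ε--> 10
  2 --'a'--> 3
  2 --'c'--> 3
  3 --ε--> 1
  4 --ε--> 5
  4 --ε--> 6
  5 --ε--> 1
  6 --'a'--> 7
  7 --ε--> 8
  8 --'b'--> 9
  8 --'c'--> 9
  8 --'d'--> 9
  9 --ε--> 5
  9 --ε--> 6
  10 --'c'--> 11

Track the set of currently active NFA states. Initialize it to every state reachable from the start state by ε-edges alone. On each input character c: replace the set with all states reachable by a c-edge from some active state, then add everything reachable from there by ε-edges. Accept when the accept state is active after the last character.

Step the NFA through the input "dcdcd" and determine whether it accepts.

start: ε-closure({0}) = {0,1,2,4,5,6,10}
'd' @ 1: {}  — dead — no transitions
rest 'cdcd' ignored (set empty)
final: {}; accept 11 not in set

Answer: REJECT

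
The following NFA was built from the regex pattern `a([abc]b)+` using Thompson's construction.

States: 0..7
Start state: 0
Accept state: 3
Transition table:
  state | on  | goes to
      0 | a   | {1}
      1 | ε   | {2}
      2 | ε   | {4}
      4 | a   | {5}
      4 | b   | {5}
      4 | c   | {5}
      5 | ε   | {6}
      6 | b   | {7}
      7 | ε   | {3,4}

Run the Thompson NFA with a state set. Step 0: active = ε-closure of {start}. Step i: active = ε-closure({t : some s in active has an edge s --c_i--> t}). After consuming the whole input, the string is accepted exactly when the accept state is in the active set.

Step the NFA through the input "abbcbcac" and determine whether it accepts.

initial (ε-close {0}): {0}
'a' @ 1: {1,2,4}
'b' @ 2: {5,6}
'b' @ 3: {3,4,7}  ✓accept
'c' @ 4: {5,6}
'b' @ 5: {3,4,7}  ✓accept
'c' @ 6: {5,6}
'a' @ 7: {}  — dead — no transitions
rest 'c' ignored (set empty)
after full input: {}  (accept=3 not in)

Answer: REJECT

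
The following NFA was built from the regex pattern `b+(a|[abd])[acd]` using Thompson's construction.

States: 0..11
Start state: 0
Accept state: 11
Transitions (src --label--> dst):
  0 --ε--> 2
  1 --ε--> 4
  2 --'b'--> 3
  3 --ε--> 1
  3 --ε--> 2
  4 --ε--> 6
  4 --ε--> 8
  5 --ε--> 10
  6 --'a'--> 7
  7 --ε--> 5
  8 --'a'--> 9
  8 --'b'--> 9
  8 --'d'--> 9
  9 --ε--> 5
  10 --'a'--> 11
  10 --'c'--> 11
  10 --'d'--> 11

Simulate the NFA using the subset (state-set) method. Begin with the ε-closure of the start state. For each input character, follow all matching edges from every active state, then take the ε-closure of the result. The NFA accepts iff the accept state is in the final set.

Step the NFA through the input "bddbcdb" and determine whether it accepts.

start: ε-closure({0}) = {0,2}
'b' @ 1: {1,2,3,4,6,8}
'd' @ 2: {5,9,10}
'd' @ 3: {11}  ✓accept
'b' @ 4: {}  — dead — no transitions
rest 'cdb' ignored (set empty)
after full input: {}  (accept=11 not in)

Answer: REJECT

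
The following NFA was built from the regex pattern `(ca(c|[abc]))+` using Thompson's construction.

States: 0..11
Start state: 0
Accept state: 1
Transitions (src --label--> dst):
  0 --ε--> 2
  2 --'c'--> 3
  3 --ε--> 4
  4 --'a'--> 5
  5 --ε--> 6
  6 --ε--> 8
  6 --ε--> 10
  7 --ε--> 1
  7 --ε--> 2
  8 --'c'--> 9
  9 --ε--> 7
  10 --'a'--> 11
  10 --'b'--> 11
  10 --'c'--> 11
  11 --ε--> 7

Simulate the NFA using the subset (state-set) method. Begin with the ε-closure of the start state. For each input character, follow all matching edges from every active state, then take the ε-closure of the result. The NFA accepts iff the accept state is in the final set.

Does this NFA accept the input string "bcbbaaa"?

S₀ = ε-closure({0}) = {0,2}
'b' @ 1: {}  — dead — no transitions
rest 'cbbaaa' ignored (set empty)
final: {}; accept 1 not in set

Answer: REJECT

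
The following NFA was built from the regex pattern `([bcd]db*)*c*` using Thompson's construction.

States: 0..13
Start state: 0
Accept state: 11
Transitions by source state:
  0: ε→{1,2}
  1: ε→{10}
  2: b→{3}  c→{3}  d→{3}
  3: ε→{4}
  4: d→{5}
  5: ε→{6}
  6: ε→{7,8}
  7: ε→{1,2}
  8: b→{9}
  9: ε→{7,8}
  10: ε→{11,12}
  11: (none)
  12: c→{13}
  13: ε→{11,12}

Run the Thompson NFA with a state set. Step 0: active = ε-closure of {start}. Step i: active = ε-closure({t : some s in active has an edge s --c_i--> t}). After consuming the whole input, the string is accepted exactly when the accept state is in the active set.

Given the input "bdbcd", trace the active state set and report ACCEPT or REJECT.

S₀ = ε-closure({0}) = {0,1,2,10,11,12}
'b' @ 1: {3,4}
'd' @ 2: {1,2,5,6,7,8,10,11,12}  (accept∈set)
'b' @ 3: {1,2,3,4,7,8,9,10,11,12}  (accept∈set)
'c' @ 4: {3,4,11,12,13}  (accept∈set)
'd' @ 5: {1,2,5,6,7,8,10,11,12}  (accept∈set)
after full input: {1,2,5,6,7,8,10,11,12}  (accept=11 in)

Answer: ACCEPT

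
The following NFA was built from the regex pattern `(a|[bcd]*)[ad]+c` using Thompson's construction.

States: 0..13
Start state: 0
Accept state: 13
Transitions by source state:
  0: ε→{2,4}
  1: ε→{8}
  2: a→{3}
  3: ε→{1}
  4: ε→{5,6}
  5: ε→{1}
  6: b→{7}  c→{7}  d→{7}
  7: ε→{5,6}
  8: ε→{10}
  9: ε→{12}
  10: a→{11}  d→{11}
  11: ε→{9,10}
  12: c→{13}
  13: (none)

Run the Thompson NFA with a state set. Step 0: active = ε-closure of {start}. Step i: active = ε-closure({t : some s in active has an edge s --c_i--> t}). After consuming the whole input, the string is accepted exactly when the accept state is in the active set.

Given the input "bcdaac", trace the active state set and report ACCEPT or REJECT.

S₀ = ε-closure({0}) = {0,1,2,4,5,6,8,10}
'b' @ 1: {1,5,6,7,8,10}
'c' @ 2: {1,5,6,7,8,10}
'd' @ 3: {1,5,6,7,8,9,10,11,12}
'a' @ 4: {9,10,11,12}
'a' @ 5: {9,10,11,12}
'c' @ 6: {13}  ✓accept
after full input: {13}  (accept=13 in)

Answer: ACCEPT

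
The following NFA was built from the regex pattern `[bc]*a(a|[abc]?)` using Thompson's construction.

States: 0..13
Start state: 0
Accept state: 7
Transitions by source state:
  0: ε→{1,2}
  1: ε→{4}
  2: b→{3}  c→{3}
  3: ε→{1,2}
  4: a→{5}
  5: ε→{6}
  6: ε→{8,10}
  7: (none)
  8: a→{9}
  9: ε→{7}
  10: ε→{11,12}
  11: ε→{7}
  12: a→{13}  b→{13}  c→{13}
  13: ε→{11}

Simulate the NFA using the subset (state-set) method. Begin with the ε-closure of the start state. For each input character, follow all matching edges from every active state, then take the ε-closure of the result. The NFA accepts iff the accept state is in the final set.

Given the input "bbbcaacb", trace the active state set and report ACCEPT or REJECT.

initial (ε-close {0}): {0,1,2,4}
'b' @ 1: {1,2,3,4}
'b' @ 2: {1,2,3,4}
'b' @ 3: {1,2,3,4}
'c' @ 4: {1,2,3,4}
'a' @ 5: {5,6,7,8,10,11,12}  (accept∈set)
'a' @ 6: {7,9,11,13}  (accept∈set)
'c' @ 7: {}  — no active states
rest 'b' ignored (set empty)
after full input: {}  (accept=7 not in)

Answer: REJECT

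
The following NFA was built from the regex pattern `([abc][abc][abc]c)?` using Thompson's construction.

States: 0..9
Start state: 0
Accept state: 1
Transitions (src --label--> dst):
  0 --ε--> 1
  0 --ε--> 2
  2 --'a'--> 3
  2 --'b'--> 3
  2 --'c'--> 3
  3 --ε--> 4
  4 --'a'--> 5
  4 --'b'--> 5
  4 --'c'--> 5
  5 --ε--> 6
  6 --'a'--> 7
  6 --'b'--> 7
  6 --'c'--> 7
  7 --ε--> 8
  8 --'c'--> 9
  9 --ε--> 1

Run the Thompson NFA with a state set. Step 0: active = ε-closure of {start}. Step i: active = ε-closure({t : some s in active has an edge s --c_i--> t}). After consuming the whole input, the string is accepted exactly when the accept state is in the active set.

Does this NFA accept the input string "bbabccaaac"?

Answer: REJECT

Derivation:
initial (ε-close {0}): {0,1,2}
'b' @ 1: {3,4}
'b' @ 2: {5,6}
'a' @ 3: {7,8}
'b' @ 4: {}  — dead — no transitions
rest 'ccaaac' ignored (set empty)
final: {}; accept 1 not in set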